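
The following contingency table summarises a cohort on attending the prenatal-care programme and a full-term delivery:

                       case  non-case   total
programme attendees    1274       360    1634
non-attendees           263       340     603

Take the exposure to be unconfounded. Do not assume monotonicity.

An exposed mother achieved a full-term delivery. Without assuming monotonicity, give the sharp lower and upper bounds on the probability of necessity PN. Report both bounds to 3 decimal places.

0.441 ≤ PN ≤ 0.723

p₁ = P(outcome | exposed) = 1274/1634 = 0.77968
p₀ = P(outcome | unexposed) = 263/603 = 0.43615
Under exogeneity alone the bounds on PN are max{0,(p₁−p₀)/p₁} ≤ PN ≤ min{1,(1−p₀)/p₁}.
  lower = (p₁ − p₀)/p₁ = 0.34353 / 0.77968 ≈ 0.4406
  upper = min{1, (1 − p₀)/p₁} = 0.56385 / 0.77968 ≈ 0.7232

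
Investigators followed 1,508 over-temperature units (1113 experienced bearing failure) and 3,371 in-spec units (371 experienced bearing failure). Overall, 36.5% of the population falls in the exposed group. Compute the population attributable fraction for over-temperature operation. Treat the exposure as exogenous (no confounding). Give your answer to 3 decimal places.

PAF ≈ 0.676

p₁ = P(outcome | exposed) = 1113/1508 = 0.73806
p₀ = P(outcome | unexposed) = 371/3371 = 0.11006
Overall risk P(Y=1) = π·p₁ + (1−π)·p₀ = 0.365×0.73806 + 0.635×0.11006 = 0.33928.
Under exogeneity, PAF = [P(Y=1) − p₀] / P(Y=1).
PAF = (0.33928 − 0.11006) / 0.33928 ≈ 0.6756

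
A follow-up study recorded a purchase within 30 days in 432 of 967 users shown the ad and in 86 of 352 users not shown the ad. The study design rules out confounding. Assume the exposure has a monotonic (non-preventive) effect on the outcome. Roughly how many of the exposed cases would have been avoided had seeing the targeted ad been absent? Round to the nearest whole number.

p₁ = P(outcome | exposed) = 432/967 = 0.44674
p₀ = P(outcome | unexposed) = 86/352 = 0.24432
PN = (p₁ − p₀)/p₁ = (0.44674 − 0.24432) / 0.44674 ≈ 0.45311.
Attributable cases ≈ PN × (exposed cases) = 0.45311 × 432 ≈ 195.74.

about 196 cases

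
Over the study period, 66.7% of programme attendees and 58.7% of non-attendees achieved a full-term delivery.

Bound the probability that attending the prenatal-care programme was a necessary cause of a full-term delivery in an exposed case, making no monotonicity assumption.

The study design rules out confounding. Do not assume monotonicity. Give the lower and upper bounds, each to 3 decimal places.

0.120 ≤ PN ≤ 0.619

p₁ = 0.667, p₀ = 0.587.
Under exogeneity alone the bounds on PN are max{0,(p₁−p₀)/p₁} ≤ PN ≤ min{1,(1−p₀)/p₁}.
  lower = (p₁ − p₀)/p₁ = 0.08 / 0.667 ≈ 0.1199
  upper = min{1, (1 − p₀)/p₁} = 0.413 / 0.667 ≈ 0.6192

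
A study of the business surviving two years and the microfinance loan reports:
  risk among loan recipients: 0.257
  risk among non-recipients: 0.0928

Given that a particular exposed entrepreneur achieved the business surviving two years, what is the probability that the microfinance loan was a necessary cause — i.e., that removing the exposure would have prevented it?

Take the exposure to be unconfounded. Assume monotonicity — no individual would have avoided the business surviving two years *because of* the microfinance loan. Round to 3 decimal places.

PN ≈ 0.639

Let p₁ = 0.257, p₀ = 0.0928.
Under exogeneity and monotonicity, PN = (p₁ − p₀) / p₁.
PN = (0.257 − 0.0928) / 0.257 = 0.1642 / 0.257 ≈ 0.6389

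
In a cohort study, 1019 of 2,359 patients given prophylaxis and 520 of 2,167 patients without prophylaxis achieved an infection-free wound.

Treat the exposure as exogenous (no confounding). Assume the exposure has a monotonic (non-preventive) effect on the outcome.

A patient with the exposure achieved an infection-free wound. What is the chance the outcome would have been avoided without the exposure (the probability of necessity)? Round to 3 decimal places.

p₁ = P(outcome | exposed) = 1019/2359 = 0.43196
p₀ = P(outcome | unexposed) = 520/2167 = 0.23996
Under exogeneity and monotonicity, PN = (p₁ − p₀) / p₁.
PN = (0.43196 − 0.23996) / 0.43196 = 0.192 / 0.43196 ≈ 0.4445

PN ≈ 0.444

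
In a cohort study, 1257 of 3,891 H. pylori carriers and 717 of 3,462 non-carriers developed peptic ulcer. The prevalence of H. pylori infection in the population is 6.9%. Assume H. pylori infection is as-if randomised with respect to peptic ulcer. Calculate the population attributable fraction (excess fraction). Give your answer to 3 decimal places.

p₁ = P(outcome | exposed) = 1257/3891 = 0.32305
p₀ = P(outcome | unexposed) = 717/3462 = 0.20711
Overall risk P(Y=1) = π·p₁ + (1−π)·p₀ = 0.069×0.32305 + 0.931×0.20711 = 0.21511.
Under exogeneity, PAF = [P(Y=1) − p₀] / P(Y=1).
PAF = (0.21511 − 0.20711) / 0.21511 ≈ 0.0372

PAF ≈ 0.037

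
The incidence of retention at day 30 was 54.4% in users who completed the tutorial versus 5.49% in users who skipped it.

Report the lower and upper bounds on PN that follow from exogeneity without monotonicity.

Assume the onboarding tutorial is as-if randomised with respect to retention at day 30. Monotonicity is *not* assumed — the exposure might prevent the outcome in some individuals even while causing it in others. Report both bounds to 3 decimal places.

p₁ = 0.544, p₀ = 0.0549.
Under exogeneity alone the bounds on PN are max{0,(p₁−p₀)/p₁} ≤ PN ≤ min{1,(1−p₀)/p₁}.
  lower = (p₁ − p₀)/p₁ = 0.4891 / 0.544 ≈ 0.8991
  upper = min{1, (1 − p₀)/p₁} = 0.9451 / 0.544 ≈ 1.7373 → capped at 1

0.899 ≤ PN ≤ 1.000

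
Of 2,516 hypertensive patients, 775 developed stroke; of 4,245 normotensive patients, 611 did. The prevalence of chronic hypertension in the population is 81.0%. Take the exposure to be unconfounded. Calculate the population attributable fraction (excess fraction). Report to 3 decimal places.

PAF ≈ 0.480

p₁ = P(outcome | exposed) = 775/2516 = 0.30803
p₀ = P(outcome | unexposed) = 611/4245 = 0.14393
Overall risk P(Y=1) = π·p₁ + (1−π)·p₀ = 0.81×0.30803 + 0.19×0.14393 = 0.27685.
Under exogeneity, PAF = [P(Y=1) − p₀] / P(Y=1).
PAF = (0.27685 − 0.14393) / 0.27685 ≈ 0.4801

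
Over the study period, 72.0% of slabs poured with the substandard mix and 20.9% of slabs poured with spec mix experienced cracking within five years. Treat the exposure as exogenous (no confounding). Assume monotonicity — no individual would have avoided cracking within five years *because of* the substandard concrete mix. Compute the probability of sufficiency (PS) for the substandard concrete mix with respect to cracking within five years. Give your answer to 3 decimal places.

p₁ = 0.72, p₀ = 0.209.
Under exogeneity and monotonicity, PS = (p₁ − p₀) / (1 − p₀).
PS = (0.72 − 0.209) / (1 − 0.209) = 0.511 / 0.791 ≈ 0.6460

PS ≈ 0.646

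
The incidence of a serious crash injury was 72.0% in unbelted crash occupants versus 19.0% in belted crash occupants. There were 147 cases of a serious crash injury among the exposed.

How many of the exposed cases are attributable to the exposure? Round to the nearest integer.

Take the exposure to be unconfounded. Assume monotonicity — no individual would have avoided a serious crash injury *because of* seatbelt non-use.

about 108 cases

p₁ = 0.72, p₀ = 0.19.
PN = (p₁ − p₀)/p₁ = (0.72 − 0.19) / 0.72 ≈ 0.73611.
Attributable cases ≈ PN × (exposed cases) = 0.73611 × 147 ≈ 108.21.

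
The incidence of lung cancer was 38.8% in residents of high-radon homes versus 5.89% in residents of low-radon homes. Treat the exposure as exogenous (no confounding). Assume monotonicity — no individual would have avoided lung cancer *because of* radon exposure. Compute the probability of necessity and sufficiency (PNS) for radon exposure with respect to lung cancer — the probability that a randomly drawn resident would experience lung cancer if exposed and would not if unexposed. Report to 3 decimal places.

p₁ = 0.388, p₀ = 0.0589.
Under exogeneity and monotonicity, PNS = p₁ − p₀.
PNS = 0.388 − 0.0589 = 0.3291

PNS ≈ 0.329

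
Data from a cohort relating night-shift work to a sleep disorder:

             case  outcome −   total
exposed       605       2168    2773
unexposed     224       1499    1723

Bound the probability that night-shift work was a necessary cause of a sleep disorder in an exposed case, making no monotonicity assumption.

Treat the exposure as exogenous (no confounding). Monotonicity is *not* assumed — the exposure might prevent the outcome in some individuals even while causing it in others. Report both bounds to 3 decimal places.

0.404 ≤ PN ≤ 1.000

p₁ = P(outcome | exposed) = 605/2773 = 0.21818
p₀ = P(outcome | unexposed) = 224/1723 = 0.13001
Under exogeneity alone the bounds on PN are max{0,(p₁−p₀)/p₁} ≤ PN ≤ min{1,(1−p₀)/p₁}.
  lower = (p₁ − p₀)/p₁ = 0.088169 / 0.21818 ≈ 0.4041
  upper = min{1, (1 − p₀)/p₁} = 0.86999 / 0.21818 ≈ 3.9876 → capped at 1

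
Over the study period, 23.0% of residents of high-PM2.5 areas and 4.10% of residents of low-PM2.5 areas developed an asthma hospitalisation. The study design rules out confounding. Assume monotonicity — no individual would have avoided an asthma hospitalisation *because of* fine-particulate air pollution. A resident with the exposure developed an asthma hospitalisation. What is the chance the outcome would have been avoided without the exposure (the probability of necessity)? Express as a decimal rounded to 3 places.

p₁ = 0.23, p₀ = 0.041.
Under exogeneity and monotonicity, PN = (p₁ − p₀) / p₁.
PN = (0.23 − 0.041) / 0.23 = 0.189 / 0.23 ≈ 0.8217

PN ≈ 0.822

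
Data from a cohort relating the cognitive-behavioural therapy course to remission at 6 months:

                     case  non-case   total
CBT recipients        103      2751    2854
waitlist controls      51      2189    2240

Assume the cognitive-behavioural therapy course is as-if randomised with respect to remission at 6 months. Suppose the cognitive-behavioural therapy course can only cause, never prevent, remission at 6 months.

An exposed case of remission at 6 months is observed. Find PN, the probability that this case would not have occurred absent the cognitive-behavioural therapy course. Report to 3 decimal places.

PN ≈ 0.369

p₁ = P(outcome | exposed) = 103/2854 = 0.03609
p₀ = P(outcome | unexposed) = 51/2240 = 0.022768
Under exogeneity and monotonicity, PN = (p₁ − p₀)/p₁.
PN = (0.03609 − 0.022768) / 0.03609 ≈ 0.3691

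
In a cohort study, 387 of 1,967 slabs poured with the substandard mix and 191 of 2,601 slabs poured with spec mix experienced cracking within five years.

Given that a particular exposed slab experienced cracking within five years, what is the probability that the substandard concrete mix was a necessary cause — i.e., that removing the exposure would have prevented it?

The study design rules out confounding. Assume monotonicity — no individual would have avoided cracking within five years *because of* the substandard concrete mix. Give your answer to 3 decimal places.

p₁ = P(outcome | exposed) = 387/1967 = 0.19675
p₀ = P(outcome | unexposed) = 191/2601 = 0.073433
Under exogeneity and monotonicity, PN = (p₁ − p₀) / p₁.
PN = (0.19675 − 0.073433) / 0.19675 = 0.12331 / 0.19675 ≈ 0.6268

PN ≈ 0.627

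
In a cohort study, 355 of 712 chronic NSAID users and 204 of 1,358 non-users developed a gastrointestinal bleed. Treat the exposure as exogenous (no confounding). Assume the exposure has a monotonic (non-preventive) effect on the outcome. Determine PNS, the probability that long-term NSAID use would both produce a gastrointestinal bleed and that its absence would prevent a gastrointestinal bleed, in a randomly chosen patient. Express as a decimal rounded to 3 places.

PNS ≈ 0.348

p₁ = P(outcome | exposed) = 355/712 = 0.4986
p₀ = P(outcome | unexposed) = 204/1358 = 0.15022
Under exogeneity and monotonicity, PNS = p₁ − p₀.
PNS = 0.4986 − 0.15022 = 0.34837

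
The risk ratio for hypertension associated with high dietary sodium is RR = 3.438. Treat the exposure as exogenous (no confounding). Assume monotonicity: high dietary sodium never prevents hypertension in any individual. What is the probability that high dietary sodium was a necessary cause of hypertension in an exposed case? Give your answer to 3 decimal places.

PN ≈ 0.709

Under exogeneity and monotonicity, PN = (RR − 1) / RR = 1 − 1/RR.
PN = (3.438 − 1) / 3.438 = 2.438 / 3.438 ≈ 0.7091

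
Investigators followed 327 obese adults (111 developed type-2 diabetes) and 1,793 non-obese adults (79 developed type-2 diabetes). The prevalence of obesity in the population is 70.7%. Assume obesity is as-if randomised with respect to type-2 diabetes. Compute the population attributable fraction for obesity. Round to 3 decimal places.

p₁ = P(outcome | exposed) = 111/327 = 0.33945
p₀ = P(outcome | unexposed) = 79/1793 = 0.04406
Overall risk P(Y=1) = π·p₁ + (1−π)·p₀ = 0.707×0.33945 + 0.293×0.04406 = 0.2529.
Under exogeneity, PAF = [P(Y=1) − p₀] / P(Y=1).
PAF = (0.2529 − 0.04406) / 0.2529 ≈ 0.8258

PAF ≈ 0.826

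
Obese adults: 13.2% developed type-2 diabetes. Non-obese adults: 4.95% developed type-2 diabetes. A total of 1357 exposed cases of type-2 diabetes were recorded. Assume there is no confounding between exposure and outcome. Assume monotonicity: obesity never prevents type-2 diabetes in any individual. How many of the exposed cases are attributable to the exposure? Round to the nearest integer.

p₁ = 0.132, p₀ = 0.0495.
PN = (p₁ − p₀)/p₁ = (0.132 − 0.0495) / 0.132 ≈ 0.62500.
Attributable cases ≈ PN × (exposed cases) = 0.62500 × 1357 ≈ 848.12.

about 848 cases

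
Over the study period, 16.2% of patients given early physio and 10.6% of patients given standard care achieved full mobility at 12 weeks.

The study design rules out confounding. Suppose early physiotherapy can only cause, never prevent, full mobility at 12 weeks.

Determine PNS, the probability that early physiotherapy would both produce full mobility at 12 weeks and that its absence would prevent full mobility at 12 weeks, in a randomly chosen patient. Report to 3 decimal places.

p₁ = 0.162, p₀ = 0.106.
Under exogeneity and monotonicity, PNS = p₁ − p₀.
PNS = 0.162 − 0.106 = 0.056

PNS ≈ 0.056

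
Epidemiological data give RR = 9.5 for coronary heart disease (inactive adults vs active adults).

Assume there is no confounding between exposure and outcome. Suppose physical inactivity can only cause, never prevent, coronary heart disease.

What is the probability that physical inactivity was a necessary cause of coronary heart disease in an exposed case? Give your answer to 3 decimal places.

Under exogeneity and monotonicity, PN = (RR − 1) / RR = 1 − 1/RR.
PN = (9.5 − 1) / 9.5 = 8.5 / 9.5 ≈ 0.8947

PN ≈ 0.895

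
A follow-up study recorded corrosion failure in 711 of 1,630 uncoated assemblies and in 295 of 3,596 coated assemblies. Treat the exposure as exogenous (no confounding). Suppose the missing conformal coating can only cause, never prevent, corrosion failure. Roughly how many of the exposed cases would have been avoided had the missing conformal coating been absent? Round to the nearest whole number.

about 577 cases

p₁ = P(outcome | exposed) = 711/1630 = 0.4362
p₀ = P(outcome | unexposed) = 295/3596 = 0.082036
PN = (p₁ − p₀)/p₁ = (0.4362 − 0.082036) / 0.4362 ≈ 0.81193.
Attributable cases ≈ PN × (exposed cases) = 0.81193 × 711 ≈ 577.28.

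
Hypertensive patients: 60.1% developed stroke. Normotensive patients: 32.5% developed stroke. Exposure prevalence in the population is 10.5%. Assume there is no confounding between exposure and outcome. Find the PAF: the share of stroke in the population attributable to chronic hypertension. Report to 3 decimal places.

p₁ = 0.601, p₀ = 0.325.
Overall risk P(Y=1) = π·p₁ + (1−π)·p₀ = 0.105×0.601 + 0.895×0.325 = 0.35398.
Under exogeneity, PAF = [P(Y=1) − p₀] / P(Y=1).
PAF = (0.35398 − 0.325) / 0.35398 ≈ 0.0819

PAF ≈ 0.082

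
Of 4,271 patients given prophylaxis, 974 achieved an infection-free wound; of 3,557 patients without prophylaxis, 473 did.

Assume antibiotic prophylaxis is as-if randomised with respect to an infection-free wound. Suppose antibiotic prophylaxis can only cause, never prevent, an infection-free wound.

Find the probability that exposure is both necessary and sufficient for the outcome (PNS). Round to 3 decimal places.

PNS ≈ 0.095

p₁ = P(outcome | exposed) = 974/4271 = 0.22805
p₀ = P(outcome | unexposed) = 473/3557 = 0.13298
Under exogeneity and monotonicity, PNS = p₁ − p₀.
PNS = 0.22805 − 0.13298 = 0.095072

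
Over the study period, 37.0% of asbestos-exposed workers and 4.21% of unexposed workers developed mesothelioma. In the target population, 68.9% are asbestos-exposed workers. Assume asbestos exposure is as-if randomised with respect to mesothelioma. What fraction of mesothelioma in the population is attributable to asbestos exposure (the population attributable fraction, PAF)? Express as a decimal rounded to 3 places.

p₁ = 0.37, p₀ = 0.0421.
Overall risk P(Y=1) = π·p₁ + (1−π)·p₀ = 0.689×0.37 + 0.311×0.0421 = 0.26802.
Under exogeneity, PAF = [P(Y=1) − p₀] / P(Y=1).
PAF = (0.26802 − 0.0421) / 0.26802 ≈ 0.8429

PAF ≈ 0.843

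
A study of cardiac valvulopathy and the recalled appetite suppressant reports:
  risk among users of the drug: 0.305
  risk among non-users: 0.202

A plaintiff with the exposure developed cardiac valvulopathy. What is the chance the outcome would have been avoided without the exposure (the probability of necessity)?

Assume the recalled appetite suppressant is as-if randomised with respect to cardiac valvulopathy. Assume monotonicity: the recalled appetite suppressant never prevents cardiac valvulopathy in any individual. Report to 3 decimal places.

PN ≈ 0.338

Let p₁ = 0.305, p₀ = 0.202.
Under exogeneity and monotonicity, PN = (p₁ − p₀) / p₁.
PN = (0.305 − 0.202) / 0.305 = 0.103 / 0.305 ≈ 0.3377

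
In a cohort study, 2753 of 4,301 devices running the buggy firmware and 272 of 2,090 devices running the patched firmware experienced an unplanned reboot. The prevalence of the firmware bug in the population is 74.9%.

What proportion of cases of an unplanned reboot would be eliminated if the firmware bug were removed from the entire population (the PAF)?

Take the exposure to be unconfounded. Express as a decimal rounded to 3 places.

PAF ≈ 0.746

p₁ = P(outcome | exposed) = 2753/4301 = 0.64008
p₀ = P(outcome | unexposed) = 272/2090 = 0.13014
Overall risk P(Y=1) = π·p₁ + (1−π)·p₀ = 0.749×0.64008 + 0.251×0.13014 = 0.51209.
Under exogeneity, PAF = [P(Y=1) − p₀] / P(Y=1).
PAF = (0.51209 − 0.13014) / 0.51209 ≈ 0.7459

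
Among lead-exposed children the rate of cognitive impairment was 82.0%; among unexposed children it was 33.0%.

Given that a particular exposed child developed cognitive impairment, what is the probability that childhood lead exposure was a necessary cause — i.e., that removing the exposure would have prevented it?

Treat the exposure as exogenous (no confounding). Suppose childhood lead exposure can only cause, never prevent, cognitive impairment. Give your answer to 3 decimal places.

p₁ = 0.82, p₀ = 0.33.
Under exogeneity and monotonicity, PN = (p₁ − p₀) / p₁.
PN = (0.82 − 0.33) / 0.82 = 0.49 / 0.82 ≈ 0.5976

PN ≈ 0.598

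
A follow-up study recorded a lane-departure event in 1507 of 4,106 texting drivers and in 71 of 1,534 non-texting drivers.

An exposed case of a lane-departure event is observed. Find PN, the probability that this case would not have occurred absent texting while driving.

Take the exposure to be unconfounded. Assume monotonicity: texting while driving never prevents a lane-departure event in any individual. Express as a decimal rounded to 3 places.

p₁ = P(outcome | exposed) = 1507/4106 = 0.36702
p₀ = P(outcome | unexposed) = 71/1534 = 0.046284
Under exogeneity and monotonicity, PN = (p₁ − p₀) / p₁.
PN = (0.36702 − 0.046284) / 0.36702 = 0.32074 / 0.36702 ≈ 0.8739

PN ≈ 0.874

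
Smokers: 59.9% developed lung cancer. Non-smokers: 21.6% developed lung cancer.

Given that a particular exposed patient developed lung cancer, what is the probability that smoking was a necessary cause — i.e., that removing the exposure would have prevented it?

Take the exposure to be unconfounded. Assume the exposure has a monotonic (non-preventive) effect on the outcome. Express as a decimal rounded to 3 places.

p₁ = 0.599, p₀ = 0.216.
Under exogeneity and monotonicity, PN = (p₁ − p₀) / p₁.
PN = (0.599 − 0.216) / 0.599 = 0.383 / 0.599 ≈ 0.6394

PN ≈ 0.639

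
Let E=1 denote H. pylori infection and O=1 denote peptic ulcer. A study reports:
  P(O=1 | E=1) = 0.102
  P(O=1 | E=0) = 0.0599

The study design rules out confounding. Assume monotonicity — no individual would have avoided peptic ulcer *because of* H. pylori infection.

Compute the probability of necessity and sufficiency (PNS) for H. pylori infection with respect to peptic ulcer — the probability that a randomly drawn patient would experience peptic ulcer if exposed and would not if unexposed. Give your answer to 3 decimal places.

Let p₁ = 0.102, p₀ = 0.0599.
Under exogeneity and monotonicity, PNS = p₁ − p₀.
PNS = 0.102 − 0.0599 = 0.0421

PNS ≈ 0.042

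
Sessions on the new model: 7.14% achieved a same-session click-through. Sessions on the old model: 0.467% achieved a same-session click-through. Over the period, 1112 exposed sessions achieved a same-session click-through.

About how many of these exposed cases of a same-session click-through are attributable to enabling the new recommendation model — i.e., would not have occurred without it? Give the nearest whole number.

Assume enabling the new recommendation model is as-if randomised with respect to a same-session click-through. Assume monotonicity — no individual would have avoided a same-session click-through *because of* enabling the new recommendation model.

p₁ = 0.0714, p₀ = 0.00467.
PN = (p₁ − p₀)/p₁ = (0.0714 − 0.00467) / 0.0714 ≈ 0.93459.
Attributable cases ≈ PN × (exposed cases) = 0.93459 × 1112 ≈ 1039.27.

about 1039 cases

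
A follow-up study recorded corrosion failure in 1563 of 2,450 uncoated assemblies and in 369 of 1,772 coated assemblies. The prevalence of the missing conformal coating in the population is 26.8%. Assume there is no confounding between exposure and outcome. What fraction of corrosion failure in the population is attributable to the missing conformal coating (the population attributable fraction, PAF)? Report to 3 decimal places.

PAF ≈ 0.356

p₁ = P(outcome | exposed) = 1563/2450 = 0.63796
p₀ = P(outcome | unexposed) = 369/1772 = 0.20824
Overall risk P(Y=1) = π·p₁ + (1−π)·p₀ = 0.268×0.63796 + 0.732×0.20824 = 0.3234.
Under exogeneity, PAF = [P(Y=1) − p₀] / P(Y=1).
PAF = (0.3234 − 0.20824) / 0.3234 ≈ 0.3561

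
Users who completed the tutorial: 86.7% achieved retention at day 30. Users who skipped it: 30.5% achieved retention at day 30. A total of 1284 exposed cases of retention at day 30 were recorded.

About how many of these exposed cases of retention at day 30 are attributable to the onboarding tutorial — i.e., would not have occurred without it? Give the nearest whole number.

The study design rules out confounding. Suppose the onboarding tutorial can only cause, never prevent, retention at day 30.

p₁ = 0.867, p₀ = 0.305.
PN = (p₁ − p₀)/p₁ = (0.867 − 0.305) / 0.867 ≈ 0.64821.
Attributable cases ≈ PN × (exposed cases) = 0.64821 × 1284 ≈ 832.30.

about 832 cases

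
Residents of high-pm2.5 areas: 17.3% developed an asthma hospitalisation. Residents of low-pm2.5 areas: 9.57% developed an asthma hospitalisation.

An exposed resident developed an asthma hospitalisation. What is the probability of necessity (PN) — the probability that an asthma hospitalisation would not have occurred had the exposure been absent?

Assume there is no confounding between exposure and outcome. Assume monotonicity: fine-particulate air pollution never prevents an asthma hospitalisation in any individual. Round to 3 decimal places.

PN ≈ 0.447

p₁ = 0.173, p₀ = 0.0957.
Under exogeneity and monotonicity, PN = (p₁ − p₀) / p₁.
PN = (0.173 − 0.0957) / 0.173 = 0.0773 / 0.173 ≈ 0.4468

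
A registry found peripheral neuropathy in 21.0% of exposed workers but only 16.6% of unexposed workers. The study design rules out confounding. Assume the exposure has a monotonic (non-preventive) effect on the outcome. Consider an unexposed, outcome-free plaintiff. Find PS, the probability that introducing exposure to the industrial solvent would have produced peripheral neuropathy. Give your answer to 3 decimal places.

p₁ = 0.21, p₀ = 0.166.
Under exogeneity and monotonicity, PS = (p₁ − p₀) / (1 − p₀).
PS = (0.21 − 0.166) / (1 − 0.166) = 0.044 / 0.834 ≈ 0.0528

PS ≈ 0.053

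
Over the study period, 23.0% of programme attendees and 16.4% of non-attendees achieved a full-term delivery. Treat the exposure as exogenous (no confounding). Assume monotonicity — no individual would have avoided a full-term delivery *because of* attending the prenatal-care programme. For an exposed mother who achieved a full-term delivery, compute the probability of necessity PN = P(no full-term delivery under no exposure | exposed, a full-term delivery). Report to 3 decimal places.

PN ≈ 0.287

p₁ = 0.23, p₀ = 0.164.
Under exogeneity and monotonicity, PN = (p₁ − p₀) / p₁.
PN = (0.23 − 0.164) / 0.23 = 0.066 / 0.23 ≈ 0.2870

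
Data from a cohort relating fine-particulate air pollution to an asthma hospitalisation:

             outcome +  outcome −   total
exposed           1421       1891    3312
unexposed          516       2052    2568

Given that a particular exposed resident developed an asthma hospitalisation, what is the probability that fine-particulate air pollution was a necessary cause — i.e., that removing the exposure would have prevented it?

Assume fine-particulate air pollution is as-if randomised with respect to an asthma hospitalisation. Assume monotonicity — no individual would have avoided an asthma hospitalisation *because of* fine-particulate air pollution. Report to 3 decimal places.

p₁ = P(outcome | exposed) = 1421/3312 = 0.42905
p₀ = P(outcome | unexposed) = 516/2568 = 0.20093
Under exogeneity and monotonicity, PN = (p₁ − p₀) / p₁.
PN = (0.42905 − 0.20093) / 0.42905 = 0.22811 / 0.42905 ≈ 0.5317

PN ≈ 0.532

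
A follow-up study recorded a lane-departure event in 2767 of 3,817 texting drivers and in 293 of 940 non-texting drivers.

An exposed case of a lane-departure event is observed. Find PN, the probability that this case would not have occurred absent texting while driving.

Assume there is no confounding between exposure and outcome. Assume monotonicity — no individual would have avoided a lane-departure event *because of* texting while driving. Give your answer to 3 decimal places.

p₁ = P(outcome | exposed) = 2767/3817 = 0.72491
p₀ = P(outcome | unexposed) = 293/940 = 0.3117
Under exogeneity and monotonicity, PN = (p₁ − p₀) / p₁.
PN = (0.72491 − 0.3117) / 0.72491 = 0.41321 / 0.72491 ≈ 0.5700

PN ≈ 0.570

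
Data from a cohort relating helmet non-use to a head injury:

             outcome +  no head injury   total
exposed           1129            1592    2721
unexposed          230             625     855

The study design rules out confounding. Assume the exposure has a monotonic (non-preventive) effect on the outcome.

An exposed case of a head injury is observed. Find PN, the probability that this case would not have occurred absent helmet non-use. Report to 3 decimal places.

PN ≈ 0.352

p₁ = P(outcome | exposed) = 1129/2721 = 0.41492
p₀ = P(outcome | unexposed) = 230/855 = 0.26901
Under exogeneity and monotonicity, PN = (p₁ − p₀)/p₁.
PN = (0.41492 − 0.26901) / 0.41492 ≈ 0.3517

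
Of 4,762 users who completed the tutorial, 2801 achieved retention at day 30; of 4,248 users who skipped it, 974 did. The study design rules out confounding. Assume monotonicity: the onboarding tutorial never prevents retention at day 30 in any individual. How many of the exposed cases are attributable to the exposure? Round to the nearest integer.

about 1709 cases

p₁ = P(outcome | exposed) = 2801/4762 = 0.5882
p₀ = P(outcome | unexposed) = 974/4248 = 0.22928
PN = (p₁ − p₀)/p₁ = (0.5882 − 0.22928) / 0.5882 ≈ 0.61019.
Attributable cases ≈ PN × (exposed cases) = 0.61019 × 2801 ≈ 1709.15.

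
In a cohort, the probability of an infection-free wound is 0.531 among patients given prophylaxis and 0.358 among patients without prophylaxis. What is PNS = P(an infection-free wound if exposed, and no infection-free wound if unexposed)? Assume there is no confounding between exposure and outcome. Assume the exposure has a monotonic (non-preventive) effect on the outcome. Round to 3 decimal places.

Let p₁ = 0.531, p₀ = 0.358.
Under exogeneity and monotonicity, PNS = p₁ − p₀.
PNS = 0.531 − 0.358 = 0.173

PNS ≈ 0.173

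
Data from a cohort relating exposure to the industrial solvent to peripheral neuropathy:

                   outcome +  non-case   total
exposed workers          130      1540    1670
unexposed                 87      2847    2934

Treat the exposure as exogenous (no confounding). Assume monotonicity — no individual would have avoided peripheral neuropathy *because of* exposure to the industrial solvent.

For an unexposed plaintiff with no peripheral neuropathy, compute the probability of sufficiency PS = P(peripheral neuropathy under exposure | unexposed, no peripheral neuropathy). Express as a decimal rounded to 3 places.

PS ≈ 0.050

p₁ = P(outcome | exposed) = 130/1670 = 0.077844
p₀ = P(outcome | unexposed) = 87/2934 = 0.029652
Under exogeneity and monotonicity, PS = (p₁ − p₀) / (1 − p₀).
PS = (0.077844 − 0.029652) / (1 − 0.029652) = 0.048192 / 0.97035 ≈ 0.0497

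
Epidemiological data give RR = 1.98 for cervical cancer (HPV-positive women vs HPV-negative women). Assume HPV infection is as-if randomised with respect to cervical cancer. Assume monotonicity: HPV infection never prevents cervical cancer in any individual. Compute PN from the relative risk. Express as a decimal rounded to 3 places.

Under exogeneity and monotonicity, PN = (RR − 1) / RR = 1 − 1/RR.
PN = (1.98 − 1) / 1.98 = 0.98 / 1.98 ≈ 0.4949

PN ≈ 0.495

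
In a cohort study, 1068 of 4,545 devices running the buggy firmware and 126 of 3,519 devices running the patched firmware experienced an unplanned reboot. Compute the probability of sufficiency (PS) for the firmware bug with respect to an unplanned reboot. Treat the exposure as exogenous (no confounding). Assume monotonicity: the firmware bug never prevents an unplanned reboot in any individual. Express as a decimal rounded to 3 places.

p₁ = P(outcome | exposed) = 1068/4545 = 0.23498
p₀ = P(outcome | unexposed) = 126/3519 = 0.035806
Under exogeneity and monotonicity, PS = (p₁ − p₀) / (1 − p₀).
PS = (0.23498 − 0.035806) / (1 − 0.035806) = 0.19918 / 0.96419 ≈ 0.2066

PS ≈ 0.207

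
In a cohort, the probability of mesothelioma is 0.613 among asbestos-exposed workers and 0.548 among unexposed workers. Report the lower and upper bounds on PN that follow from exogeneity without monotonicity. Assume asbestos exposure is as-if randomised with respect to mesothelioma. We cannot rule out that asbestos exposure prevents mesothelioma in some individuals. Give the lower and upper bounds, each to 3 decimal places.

Let p₁ = 0.613, p₀ = 0.548.
Under exogeneity alone the bounds on PN are max{0,(p₁−p₀)/p₁} ≤ PN ≤ min{1,(1−p₀)/p₁}.
  lower = (p₁ − p₀)/p₁ = 0.065 / 0.613 ≈ 0.1060
  upper = min{1, (1 − p₀)/p₁} = 0.452 / 0.613 ≈ 0.7374

0.106 ≤ PN ≤ 0.737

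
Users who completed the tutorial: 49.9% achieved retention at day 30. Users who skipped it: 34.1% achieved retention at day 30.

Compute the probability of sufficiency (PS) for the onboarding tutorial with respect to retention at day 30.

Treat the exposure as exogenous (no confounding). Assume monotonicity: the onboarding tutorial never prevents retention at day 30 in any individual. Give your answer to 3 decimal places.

p₁ = 0.499, p₀ = 0.341.
Under exogeneity and monotonicity, PS = (p₁ − p₀) / (1 − p₀).
PS = (0.499 − 0.341) / (1 − 0.341) = 0.158 / 0.659 ≈ 0.2398

PS ≈ 0.240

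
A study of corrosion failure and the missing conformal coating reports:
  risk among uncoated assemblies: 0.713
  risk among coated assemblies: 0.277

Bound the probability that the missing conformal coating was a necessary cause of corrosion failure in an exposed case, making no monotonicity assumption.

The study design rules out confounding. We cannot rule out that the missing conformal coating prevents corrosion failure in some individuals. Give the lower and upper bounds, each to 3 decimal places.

Let p₁ = 0.713, p₀ = 0.277.
Under exogeneity alone the bounds on PN are max{0,(p₁−p₀)/p₁} ≤ PN ≤ min{1,(1−p₀)/p₁}.
  lower = (p₁ − p₀)/p₁ = 0.436 / 0.713 ≈ 0.6115
  upper = min{1, (1 − p₀)/p₁} = 0.723 / 0.713 ≈ 1.0140 → capped at 1

0.612 ≤ PN ≤ 1.000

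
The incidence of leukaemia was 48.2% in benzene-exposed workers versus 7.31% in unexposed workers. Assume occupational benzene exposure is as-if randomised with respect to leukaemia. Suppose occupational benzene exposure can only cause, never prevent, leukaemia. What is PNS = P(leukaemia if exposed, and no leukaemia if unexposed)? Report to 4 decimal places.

PNS ≈ 0.4089

p₁ = 0.482, p₀ = 0.0731.
Under exogeneity and monotonicity, PNS = p₁ − p₀.
PNS = 0.482 − 0.0731 = 0.4089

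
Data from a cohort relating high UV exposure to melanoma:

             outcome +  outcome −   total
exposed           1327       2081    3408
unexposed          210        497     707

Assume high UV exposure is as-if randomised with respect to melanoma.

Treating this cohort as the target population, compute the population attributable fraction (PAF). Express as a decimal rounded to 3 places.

PAF ≈ 0.205

p₁ = P(outcome | exposed) = 1327/3408 = 0.38938
p₀ = P(outcome | unexposed) = 210/707 = 0.29703
Exposure prevalence π = 3408/4115 = 0.82819; overall risk P(Y=1) = 0.37351.
Under exogeneity, PAF = [P(Y=1) − p₀]/P(Y=1).
PAF = (0.37351 − 0.29703) / 0.37351 ≈ 0.2048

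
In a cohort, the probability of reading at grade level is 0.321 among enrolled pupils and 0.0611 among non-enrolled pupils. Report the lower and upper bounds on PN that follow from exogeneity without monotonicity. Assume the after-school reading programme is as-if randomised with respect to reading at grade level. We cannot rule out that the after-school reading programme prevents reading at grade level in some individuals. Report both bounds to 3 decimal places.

0.810 ≤ PN ≤ 1.000

Let p₁ = 0.321, p₀ = 0.0611.
Under exogeneity alone the bounds on PN are max{0,(p₁−p₀)/p₁} ≤ PN ≤ min{1,(1−p₀)/p₁}.
  lower = (p₁ − p₀)/p₁ = 0.2599 / 0.321 ≈ 0.8097
  upper = min{1, (1 − p₀)/p₁} = 0.9389 / 0.321 ≈ 2.9249 → capped at 1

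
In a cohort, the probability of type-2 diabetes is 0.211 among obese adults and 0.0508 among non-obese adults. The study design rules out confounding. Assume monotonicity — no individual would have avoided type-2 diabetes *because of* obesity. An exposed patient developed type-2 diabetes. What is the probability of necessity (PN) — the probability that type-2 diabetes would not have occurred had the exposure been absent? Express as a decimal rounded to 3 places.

Let p₁ = 0.211, p₀ = 0.0508.
Under exogeneity and monotonicity, PN = (p₁ − p₀) / p₁.
PN = (0.211 − 0.0508) / 0.211 = 0.1602 / 0.211 ≈ 0.7592

PN ≈ 0.759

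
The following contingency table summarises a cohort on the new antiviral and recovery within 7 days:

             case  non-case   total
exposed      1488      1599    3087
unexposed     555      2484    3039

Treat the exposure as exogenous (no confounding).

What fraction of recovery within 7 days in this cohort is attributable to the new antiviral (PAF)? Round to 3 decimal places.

p₁ = P(outcome | exposed) = 1488/3087 = 0.48202
p₀ = P(outcome | unexposed) = 555/3039 = 0.18263
Exposure prevalence π = 3087/6126 = 0.50392; overall risk P(Y=1) = 0.3335.
Under exogeneity, PAF = [P(Y=1) − p₀]/P(Y=1).
PAF = (0.3335 − 0.18263) / 0.3335 ≈ 0.4524

PAF ≈ 0.452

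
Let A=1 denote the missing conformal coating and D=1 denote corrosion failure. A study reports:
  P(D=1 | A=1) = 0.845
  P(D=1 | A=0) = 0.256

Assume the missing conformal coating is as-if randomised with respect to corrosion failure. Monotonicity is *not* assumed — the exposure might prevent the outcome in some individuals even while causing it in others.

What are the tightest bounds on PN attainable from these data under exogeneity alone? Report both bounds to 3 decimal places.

0.697 ≤ PN ≤ 0.880

Let p₁ = 0.845, p₀ = 0.256.
Under exogeneity alone the bounds on PN are max{0,(p₁−p₀)/p₁} ≤ PN ≤ min{1,(1−p₀)/p₁}.
  lower = (p₁ − p₀)/p₁ = 0.589 / 0.845 ≈ 0.6970
  upper = min{1, (1 − p₀)/p₁} = 0.744 / 0.845 ≈ 0.8805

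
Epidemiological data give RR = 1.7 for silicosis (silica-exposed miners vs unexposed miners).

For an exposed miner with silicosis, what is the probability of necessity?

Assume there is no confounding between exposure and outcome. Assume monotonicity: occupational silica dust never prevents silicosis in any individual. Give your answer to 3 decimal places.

Under exogeneity and monotonicity, PN = (RR − 1) / RR = 1 − 1/RR.
PN = (1.7 − 1) / 1.7 = 0.7 / 1.7 ≈ 0.4118

PN ≈ 0.412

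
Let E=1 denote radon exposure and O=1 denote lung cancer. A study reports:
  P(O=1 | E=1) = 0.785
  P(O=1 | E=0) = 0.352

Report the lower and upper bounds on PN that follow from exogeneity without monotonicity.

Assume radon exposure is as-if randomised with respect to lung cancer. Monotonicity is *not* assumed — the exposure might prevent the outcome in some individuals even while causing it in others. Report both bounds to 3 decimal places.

0.552 ≤ PN ≤ 0.825

Let p₁ = 0.785, p₀ = 0.352.
Under exogeneity alone the bounds on PN are max{0,(p₁−p₀)/p₁} ≤ PN ≤ min{1,(1−p₀)/p₁}.
  lower = (p₁ − p₀)/p₁ = 0.433 / 0.785 ≈ 0.5516
  upper = min{1, (1 − p₀)/p₁} = 0.648 / 0.785 ≈ 0.8255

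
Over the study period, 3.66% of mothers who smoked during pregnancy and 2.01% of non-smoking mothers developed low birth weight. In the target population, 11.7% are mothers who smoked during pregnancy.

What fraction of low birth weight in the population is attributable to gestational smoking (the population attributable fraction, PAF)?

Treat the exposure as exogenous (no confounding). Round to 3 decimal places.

p₁ = 0.0366, p₀ = 0.0201.
Overall risk P(Y=1) = π·p₁ + (1−π)·p₀ = 0.117×0.0366 + 0.883×0.0201 = 0.02203.
Under exogeneity, PAF = [P(Y=1) − p₀] / P(Y=1).
PAF = (0.02203 − 0.0201) / 0.02203 ≈ 0.0876

PAF ≈ 0.088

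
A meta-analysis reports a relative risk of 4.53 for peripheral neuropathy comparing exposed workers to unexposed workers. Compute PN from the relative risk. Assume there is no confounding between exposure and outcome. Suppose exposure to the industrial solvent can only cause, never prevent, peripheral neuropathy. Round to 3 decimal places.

Under exogeneity and monotonicity, PN = (RR − 1) / RR = 1 − 1/RR.
PN = (4.53 − 1) / 4.53 = 3.53 / 4.53 ≈ 0.7792

PN ≈ 0.779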